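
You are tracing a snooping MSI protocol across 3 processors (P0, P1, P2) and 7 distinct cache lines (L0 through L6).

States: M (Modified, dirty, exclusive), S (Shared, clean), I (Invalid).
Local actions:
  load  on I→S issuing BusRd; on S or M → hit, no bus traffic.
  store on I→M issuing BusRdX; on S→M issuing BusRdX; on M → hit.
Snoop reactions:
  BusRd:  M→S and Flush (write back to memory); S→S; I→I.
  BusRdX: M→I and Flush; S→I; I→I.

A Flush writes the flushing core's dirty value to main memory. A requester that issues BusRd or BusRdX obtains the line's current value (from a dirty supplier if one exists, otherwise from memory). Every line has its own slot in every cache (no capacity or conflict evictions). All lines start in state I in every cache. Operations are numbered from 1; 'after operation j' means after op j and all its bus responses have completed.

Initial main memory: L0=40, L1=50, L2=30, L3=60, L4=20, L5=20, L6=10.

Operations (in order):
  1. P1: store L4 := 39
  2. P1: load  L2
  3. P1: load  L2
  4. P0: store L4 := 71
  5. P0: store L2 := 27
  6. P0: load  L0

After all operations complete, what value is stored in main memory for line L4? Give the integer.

memory[L4] = 39

step 1: P1: store L4 := 39  ⟶  IMI  (L4)  txn=BusRdX  M[L4]=20
step 2: P1: load  L2  ⟶  ISI  (L2)  txn=BusRd  M[L2]=30
step 3: P1: load  L2  ⟶  ISI  (L2)  txn=∅  M[L2]=30
step 4: P0: store L4 := 71  ⟶  MII  (L4)  txn=BusRdX+Flush  M[L4]=39
step 5: P0: store L2 := 27  ⟶  MII  (L2)  txn=BusRdX  M[L2]=30
step 6: P0: load  L0  ⟶  SII  (L0)  txn=BusRd  M[L0]=40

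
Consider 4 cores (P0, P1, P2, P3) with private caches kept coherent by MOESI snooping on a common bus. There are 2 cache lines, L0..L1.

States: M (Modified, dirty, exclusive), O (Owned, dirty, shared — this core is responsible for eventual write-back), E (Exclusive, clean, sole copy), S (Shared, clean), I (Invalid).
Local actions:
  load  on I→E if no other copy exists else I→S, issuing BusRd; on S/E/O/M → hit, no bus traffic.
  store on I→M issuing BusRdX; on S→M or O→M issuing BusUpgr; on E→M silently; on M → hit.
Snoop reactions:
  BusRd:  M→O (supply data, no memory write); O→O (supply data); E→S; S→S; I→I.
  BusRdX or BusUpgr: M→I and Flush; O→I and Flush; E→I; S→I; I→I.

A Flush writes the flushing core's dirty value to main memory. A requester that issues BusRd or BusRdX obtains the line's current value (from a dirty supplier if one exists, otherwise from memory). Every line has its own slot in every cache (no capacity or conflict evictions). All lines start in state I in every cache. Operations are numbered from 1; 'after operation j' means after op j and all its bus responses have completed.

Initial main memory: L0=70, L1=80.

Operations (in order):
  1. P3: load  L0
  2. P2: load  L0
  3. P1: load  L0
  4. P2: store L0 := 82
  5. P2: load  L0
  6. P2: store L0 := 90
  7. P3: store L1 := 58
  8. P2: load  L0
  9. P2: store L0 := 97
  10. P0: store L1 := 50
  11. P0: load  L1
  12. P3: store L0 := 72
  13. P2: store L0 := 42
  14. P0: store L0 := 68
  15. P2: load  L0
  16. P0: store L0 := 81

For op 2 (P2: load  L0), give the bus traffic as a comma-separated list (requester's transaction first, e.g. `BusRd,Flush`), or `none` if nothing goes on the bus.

bus = BusRd

1. P3: load  L0  bus=[BusRd]  L0: P0=I P1=I P2=I P3=E  mem[L0]=70
2. P2: load  L0  bus=[BusRd]  L0: P0=I P1=I P2=S P3=S  mem[L0]=70
3. P1: load  L0  bus=[BusRd]  L0: P0=I P1=S P2=S P3=S  mem[L0]=70
4. P2: store L0 := 82  bus=[BusUpgr]  L0: P0=I P1=I P2=M P3=I  mem[L0]=70
5. P2: load  L0  bus=[-]  L0: P0=I P1=I P2=M P3=I  mem[L0]=70
6. P2: store L0 := 90  bus=[-]  L0: P0=I P1=I P2=M P3=I  mem[L0]=70
7. P3: store L1 := 58  bus=[BusRdX]  L1: P0=I P1=I P2=I P3=M  mem[L1]=80
8. P2: load  L0  bus=[-]  L0: P0=I P1=I P2=M P3=I  mem[L0]=70
9. P2: store L0 := 97  bus=[-]  L0: P0=I P1=I P2=M P3=I  mem[L0]=70
10. P0: store L1 := 50  bus=[BusRdX,Flush]  L1: P0=M P1=I P2=I P3=I  mem[L1]=58
11. P0: load  L1  bus=[-]  L1: P0=M P1=I P2=I P3=I  mem[L1]=58
12. P3: store L0 := 72  bus=[BusRdX,Flush]  L0: P0=I P1=I P2=I P3=M  mem[L0]=97
13. P2: store L0 := 42  bus=[BusRdX,Flush]  L0: P0=I P1=I P2=M P3=I  mem[L0]=72
14. P0: store L0 := 68  bus=[BusRdX,Flush]  L0: P0=M P1=I P2=I P3=I  mem[L0]=42
15. P2: load  L0  bus=[BusRd]  L0: P0=O P1=I P2=S P3=I  mem[L0]=42
16. P0: store L0 := 81  bus=[BusUpgr]  L0: P0=M P1=I P2=I P3=I  mem[L0]=42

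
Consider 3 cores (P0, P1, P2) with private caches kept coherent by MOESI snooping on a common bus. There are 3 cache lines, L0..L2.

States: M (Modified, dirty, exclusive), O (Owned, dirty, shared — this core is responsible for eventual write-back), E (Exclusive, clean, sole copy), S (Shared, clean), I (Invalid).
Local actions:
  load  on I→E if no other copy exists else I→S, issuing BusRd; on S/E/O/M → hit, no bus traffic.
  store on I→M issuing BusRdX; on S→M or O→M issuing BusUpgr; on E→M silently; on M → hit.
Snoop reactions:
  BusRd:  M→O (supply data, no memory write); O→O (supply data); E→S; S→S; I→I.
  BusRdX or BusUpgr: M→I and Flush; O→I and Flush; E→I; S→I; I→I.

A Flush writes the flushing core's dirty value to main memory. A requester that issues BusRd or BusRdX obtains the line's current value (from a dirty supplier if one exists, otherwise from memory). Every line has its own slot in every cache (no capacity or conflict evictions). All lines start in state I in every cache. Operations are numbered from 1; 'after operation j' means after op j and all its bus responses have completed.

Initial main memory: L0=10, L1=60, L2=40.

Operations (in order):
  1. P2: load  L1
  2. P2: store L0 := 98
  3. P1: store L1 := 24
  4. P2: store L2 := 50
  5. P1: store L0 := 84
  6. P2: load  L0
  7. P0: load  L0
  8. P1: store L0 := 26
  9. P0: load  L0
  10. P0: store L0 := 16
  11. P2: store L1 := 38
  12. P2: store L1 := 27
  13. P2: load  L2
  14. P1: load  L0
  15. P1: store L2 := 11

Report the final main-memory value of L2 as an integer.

step 1: P2: load  L1  ⟶  IIE  (L1)  txn=BusRd  M[L1]=60
step 2: P2: store L0 := 98  ⟶  IIM  (L0)  txn=BusRdX  M[L0]=10
step 3: P1: store L1 := 24  ⟶  IMI  (L1)  txn=BusRdX  M[L1]=60
step 4: P2: store L2 := 50  ⟶  IIM  (L2)  txn=BusRdX  M[L2]=40
step 5: P1: store L0 := 84  ⟶  IMI  (L0)  txn=BusRdX+Flush  M[L0]=98
step 6: P2: load  L0  ⟶  IOS  (L0)  txn=BusRd  M[L0]=98
step 7: P0: load  L0  ⟶  SOS  (L0)  txn=BusRd  M[L0]=98
step 8: P1: store L0 := 26  ⟶  IMI  (L0)  txn=BusUpgr  M[L0]=98
step 9: P0: load  L0  ⟶  SOI  (L0)  txn=BusRd  M[L0]=98
step 10: P0: store L0 := 16  ⟶  MII  (L0)  txn=BusUpgr+Flush  M[L0]=26
step 11: P2: store L1 := 38  ⟶  IIM  (L1)  txn=BusRdX+Flush  M[L1]=24
step 12: P2: store L1 := 27  ⟶  IIM  (L1)  txn=∅  M[L1]=24
step 13: P2: load  L2  ⟶  IIM  (L2)  txn=∅  M[L2]=40
step 14: P1: load  L0  ⟶  OSI  (L0)  txn=BusRd  M[L0]=26
step 15: P1: store L2 := 11  ⟶  IMI  (L2)  txn=BusRdX+Flush  M[L2]=50

memory[L2] = 50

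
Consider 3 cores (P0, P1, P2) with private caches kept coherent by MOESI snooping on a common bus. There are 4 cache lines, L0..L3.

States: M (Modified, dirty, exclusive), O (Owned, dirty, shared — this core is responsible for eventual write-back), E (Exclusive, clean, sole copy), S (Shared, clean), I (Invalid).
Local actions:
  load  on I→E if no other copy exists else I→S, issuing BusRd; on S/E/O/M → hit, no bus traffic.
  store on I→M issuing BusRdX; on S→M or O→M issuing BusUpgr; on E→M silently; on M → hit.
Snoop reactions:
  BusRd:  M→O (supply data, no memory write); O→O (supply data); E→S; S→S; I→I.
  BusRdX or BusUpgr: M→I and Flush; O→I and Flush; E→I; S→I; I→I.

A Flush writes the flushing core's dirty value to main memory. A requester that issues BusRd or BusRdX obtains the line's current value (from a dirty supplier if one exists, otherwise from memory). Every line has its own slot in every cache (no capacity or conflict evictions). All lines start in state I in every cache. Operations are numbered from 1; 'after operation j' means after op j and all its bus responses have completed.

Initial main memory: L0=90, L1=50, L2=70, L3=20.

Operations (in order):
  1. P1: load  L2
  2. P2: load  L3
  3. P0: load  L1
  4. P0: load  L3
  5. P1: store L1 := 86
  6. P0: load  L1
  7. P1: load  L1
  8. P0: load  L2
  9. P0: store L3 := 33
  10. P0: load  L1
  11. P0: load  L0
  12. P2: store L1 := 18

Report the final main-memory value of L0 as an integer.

memory[L0] = 90

step 1: P1: load  L2  ⟶  IEI  (L2)  txn=BusRd  M[L2]=70
step 2: P2: load  L3  ⟶  IIE  (L3)  txn=BusRd  M[L3]=20
step 3: P0: load  L1  ⟶  EII  (L1)  txn=BusRd  M[L1]=50
step 4: P0: load  L3  ⟶  SIS  (L3)  txn=BusRd  M[L3]=20
step 5: P1: store L1 := 86  ⟶  IMI  (L1)  txn=BusRdX  M[L1]=50
step 6: P0: load  L1  ⟶  SOI  (L1)  txn=BusRd  M[L1]=50
step 7: P1: load  L1  ⟶  SOI  (L1)  txn=∅  M[L1]=50
step 8: P0: load  L2  ⟶  SSI  (L2)  txn=BusRd  M[L2]=70
step 9: P0: store L3 := 33  ⟶  MII  (L3)  txn=BusUpgr  M[L3]=20
step 10: P0: load  L1  ⟶  SOI  (L1)  txn=∅  M[L1]=50
step 11: P0: load  L0  ⟶  EII  (L0)  txn=BusRd  M[L0]=90
step 12: P2: store L1 := 18  ⟶  IIM  (L1)  txn=BusRdX+Flush  M[L1]=86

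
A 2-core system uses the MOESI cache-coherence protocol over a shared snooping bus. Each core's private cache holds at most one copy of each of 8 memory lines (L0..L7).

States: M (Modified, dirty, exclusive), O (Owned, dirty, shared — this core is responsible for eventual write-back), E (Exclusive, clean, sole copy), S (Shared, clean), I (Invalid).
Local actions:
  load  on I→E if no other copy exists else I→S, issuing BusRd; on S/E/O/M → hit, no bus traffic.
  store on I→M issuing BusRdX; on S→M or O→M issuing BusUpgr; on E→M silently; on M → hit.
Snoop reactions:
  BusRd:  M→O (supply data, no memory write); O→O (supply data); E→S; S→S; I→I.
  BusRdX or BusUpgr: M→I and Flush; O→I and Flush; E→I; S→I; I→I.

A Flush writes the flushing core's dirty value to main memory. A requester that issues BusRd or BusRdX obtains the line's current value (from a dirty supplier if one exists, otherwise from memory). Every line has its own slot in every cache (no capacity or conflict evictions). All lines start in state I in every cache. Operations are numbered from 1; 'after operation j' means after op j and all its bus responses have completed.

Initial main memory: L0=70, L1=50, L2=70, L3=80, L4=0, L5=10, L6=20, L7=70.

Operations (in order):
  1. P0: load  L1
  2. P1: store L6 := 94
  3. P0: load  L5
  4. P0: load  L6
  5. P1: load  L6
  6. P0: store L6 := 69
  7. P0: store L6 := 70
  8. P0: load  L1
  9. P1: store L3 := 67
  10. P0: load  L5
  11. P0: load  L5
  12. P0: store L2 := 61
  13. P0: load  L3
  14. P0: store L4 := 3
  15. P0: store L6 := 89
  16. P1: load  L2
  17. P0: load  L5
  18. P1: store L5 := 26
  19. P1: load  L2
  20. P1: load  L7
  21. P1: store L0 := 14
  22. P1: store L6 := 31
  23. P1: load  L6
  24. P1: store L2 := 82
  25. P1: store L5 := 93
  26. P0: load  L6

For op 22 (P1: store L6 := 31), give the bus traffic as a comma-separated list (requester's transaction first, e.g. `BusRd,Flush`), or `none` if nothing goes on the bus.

bus = BusRdX,Flush

1. P0: load  L1  bus=[BusRd]  L1: P0=E P1=I  mem[L1]=50
2. P1: store L6 := 94  bus=[BusRdX]  L6: P0=I P1=M  mem[L6]=20
3. P0: load  L5  bus=[BusRd]  L5: P0=E P1=I  mem[L5]=10
4. P0: load  L6  bus=[BusRd]  L6: P0=S P1=O  mem[L6]=20
5. P1: load  L6  bus=[-]  L6: P0=S P1=O  mem[L6]=20
6. P0: store L6 := 69  bus=[BusUpgr,Flush]  L6: P0=M P1=I  mem[L6]=94
7. P0: store L6 := 70  bus=[-]  L6: P0=M P1=I  mem[L6]=94
8. P0: load  L1  bus=[-]  L1: P0=E P1=I  mem[L1]=50
9. P1: store L3 := 67  bus=[BusRdX]  L3: P0=I P1=M  mem[L3]=80
10. P0: load  L5  bus=[-]  L5: P0=E P1=I  mem[L5]=10
11. P0: load  L5  bus=[-]  L5: P0=E P1=I  mem[L5]=10
12. P0: store L2 := 61  bus=[BusRdX]  L2: P0=M P1=I  mem[L2]=70
13. P0: load  L3  bus=[BusRd]  L3: P0=S P1=O  mem[L3]=80
14. P0: store L4 := 3  bus=[BusRdX]  L4: P0=M P1=I  mem[L4]=0
15. P0: store L6 := 89  bus=[-]  L6: P0=M P1=I  mem[L6]=94
16. P1: load  L2  bus=[BusRd]  L2: P0=O P1=S  mem[L2]=70
17. P0: load  L5  bus=[-]  L5: P0=E P1=I  mem[L5]=10
18. P1: store L5 := 26  bus=[BusRdX]  L5: P0=I P1=M  mem[L5]=10
19. P1: load  L2  bus=[-]  L2: P0=O P1=S  mem[L2]=70
20. P1: load  L7  bus=[BusRd]  L7: P0=I P1=E  mem[L7]=70
21. P1: store L0 := 14  bus=[BusRdX]  L0: P0=I P1=M  mem[L0]=70
22. P1: store L6 := 31  bus=[BusRdX,Flush]  L6: P0=I P1=M  mem[L6]=89
23. P1: load  L6  bus=[-]  L6: P0=I P1=M  mem[L6]=89
24. P1: store L2 := 82  bus=[BusUpgr,Flush]  L2: P0=I P1=M  mem[L2]=61
25. P1: store L5 := 93  bus=[-]  L5: P0=I P1=M  mem[L5]=10
26. P0: load  L6  bus=[BusRd]  L6: P0=S P1=O  mem[L6]=89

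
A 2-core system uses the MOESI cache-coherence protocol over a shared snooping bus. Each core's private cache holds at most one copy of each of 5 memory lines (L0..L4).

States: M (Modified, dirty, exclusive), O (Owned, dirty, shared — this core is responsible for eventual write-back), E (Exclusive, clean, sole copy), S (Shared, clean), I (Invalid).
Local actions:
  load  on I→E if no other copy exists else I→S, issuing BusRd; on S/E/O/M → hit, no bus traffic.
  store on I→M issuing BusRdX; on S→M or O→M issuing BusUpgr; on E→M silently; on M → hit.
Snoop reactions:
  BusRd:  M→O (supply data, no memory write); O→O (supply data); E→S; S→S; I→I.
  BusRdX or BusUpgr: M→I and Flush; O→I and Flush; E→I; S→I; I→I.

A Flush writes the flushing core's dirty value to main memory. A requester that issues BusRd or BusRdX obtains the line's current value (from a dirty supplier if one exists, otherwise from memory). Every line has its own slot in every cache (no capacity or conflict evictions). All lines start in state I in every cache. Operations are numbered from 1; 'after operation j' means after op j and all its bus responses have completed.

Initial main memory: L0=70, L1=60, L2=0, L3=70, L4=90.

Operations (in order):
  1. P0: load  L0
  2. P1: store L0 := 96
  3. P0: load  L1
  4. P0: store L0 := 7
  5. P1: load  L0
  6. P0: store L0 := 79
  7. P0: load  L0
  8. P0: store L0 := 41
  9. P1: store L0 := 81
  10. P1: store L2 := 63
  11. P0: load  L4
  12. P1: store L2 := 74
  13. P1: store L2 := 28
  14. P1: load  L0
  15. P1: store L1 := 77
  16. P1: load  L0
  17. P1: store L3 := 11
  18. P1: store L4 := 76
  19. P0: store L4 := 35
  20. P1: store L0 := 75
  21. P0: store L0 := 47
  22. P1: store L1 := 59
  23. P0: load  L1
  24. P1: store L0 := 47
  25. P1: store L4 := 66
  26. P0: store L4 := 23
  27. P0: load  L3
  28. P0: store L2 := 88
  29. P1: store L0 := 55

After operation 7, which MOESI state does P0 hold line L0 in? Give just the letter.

step 1: P0: load  L0  ⟶  EI  (L0)  txn=BusRd  M[L0]=70
step 2: P1: store L0 := 96  ⟶  IM  (L0)  txn=BusRdX  M[L0]=70
step 3: P0: load  L1  ⟶  EI  (L1)  txn=BusRd  M[L1]=60
step 4: P0: store L0 := 7  ⟶  MI  (L0)  txn=BusRdX+Flush  M[L0]=96
step 5: P1: load  L0  ⟶  OS  (L0)  txn=BusRd  M[L0]=96
step 6: P0: store L0 := 79  ⟶  MI  (L0)  txn=BusUpgr  M[L0]=96
step 7: P0: load  L0  ⟶  MI  (L0)  txn=∅  M[L0]=96
step 8: P0: store L0 := 41  ⟶  MI  (L0)  txn=∅  M[L0]=96
step 9: P1: store L0 := 81  ⟶  IM  (L0)  txn=BusRdX+Flush  M[L0]=41
step 10: P1: store L2 := 63  ⟶  IM  (L2)  txn=BusRdX  M[L2]=0
step 11: P0: load  L4  ⟶  EI  (L4)  txn=BusRd  M[L4]=90
step 12: P1: store L2 := 74  ⟶  IM  (L2)  txn=∅  M[L2]=0
step 13: P1: store L2 := 28  ⟶  IM  (L2)  txn=∅  M[L2]=0
step 14: P1: load  L0  ⟶  IM  (L0)  txn=∅  M[L0]=41
step 15: P1: store L1 := 77  ⟶  IM  (L1)  txn=BusRdX  M[L1]=60
step 16: P1: load  L0  ⟶  IM  (L0)  txn=∅  M[L0]=41
step 17: P1: store L3 := 11  ⟶  IM  (L3)  txn=BusRdX  M[L3]=70
step 18: P1: store L4 := 76  ⟶  IM  (L4)  txn=BusRdX  M[L4]=90
step 19: P0: store L4 := 35  ⟶  MI  (L4)  txn=BusRdX+Flush  M[L4]=76
step 20: P1: store L0 := 75  ⟶  IM  (L0)  txn=∅  M[L0]=41
step 21: P0: store L0 := 47  ⟶  MI  (L0)  txn=BusRdX+Flush  M[L0]=75
step 22: P1: store L1 := 59  ⟶  IM  (L1)  txn=∅  M[L1]=60
step 23: P0: load  L1  ⟶  SO  (L1)  txn=BusRd  M[L1]=60
step 24: P1: store L0 := 47  ⟶  IM  (L0)  txn=BusRdX+Flush  M[L0]=47
step 25: P1: store L4 := 66  ⟶  IM  (L4)  txn=BusRdX+Flush  M[L4]=35
step 26: P0: store L4 := 23  ⟶  MI  (L4)  txn=BusRdX+Flush  M[L4]=66
step 27: P0: load  L3  ⟶  SO  (L3)  txn=BusRd  M[L3]=70
step 28: P0: store L2 := 88  ⟶  MI  (L2)  txn=BusRdX+Flush  M[L2]=28
step 29: P1: store L0 := 55  ⟶  IM  (L0)  txn=∅  M[L0]=47

state = M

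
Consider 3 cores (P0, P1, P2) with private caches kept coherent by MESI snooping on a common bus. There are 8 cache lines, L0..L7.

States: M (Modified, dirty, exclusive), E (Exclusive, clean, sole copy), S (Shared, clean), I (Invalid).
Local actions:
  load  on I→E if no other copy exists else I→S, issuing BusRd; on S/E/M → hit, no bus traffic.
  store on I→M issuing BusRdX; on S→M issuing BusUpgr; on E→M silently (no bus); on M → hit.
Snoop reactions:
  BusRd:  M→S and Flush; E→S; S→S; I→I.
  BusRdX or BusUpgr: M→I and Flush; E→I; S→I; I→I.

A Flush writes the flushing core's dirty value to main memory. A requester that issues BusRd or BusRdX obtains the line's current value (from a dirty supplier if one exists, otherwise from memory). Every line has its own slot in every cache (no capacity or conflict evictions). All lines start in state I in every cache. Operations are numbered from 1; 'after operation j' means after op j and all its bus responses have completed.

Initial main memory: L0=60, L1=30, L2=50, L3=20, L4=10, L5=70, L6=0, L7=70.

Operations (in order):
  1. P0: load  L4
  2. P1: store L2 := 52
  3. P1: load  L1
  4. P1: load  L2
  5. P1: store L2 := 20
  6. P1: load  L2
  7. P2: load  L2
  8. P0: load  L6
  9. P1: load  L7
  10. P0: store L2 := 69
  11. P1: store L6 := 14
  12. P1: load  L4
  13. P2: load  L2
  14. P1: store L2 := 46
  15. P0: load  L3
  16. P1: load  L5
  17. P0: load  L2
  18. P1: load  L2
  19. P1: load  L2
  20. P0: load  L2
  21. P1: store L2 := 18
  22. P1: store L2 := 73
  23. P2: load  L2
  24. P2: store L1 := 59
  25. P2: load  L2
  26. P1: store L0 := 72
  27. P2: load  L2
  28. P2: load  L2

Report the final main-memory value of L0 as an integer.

memory[L0] = 60

  op1 P0: load  L4 → E/I/I on L4; bus BusRd; mem=10
  op2 P1: store L2 := 52 → I/M/I on L2; bus BusRdX; mem=50
  op3 P1: load  L1 → I/E/I on L1; bus BusRd; mem=30
  op4 P1: load  L2 → I/M/I on L2; bus (none); mem=50
  op5 P1: store L2 := 20 → I/M/I on L2; bus (none); mem=50
  op6 P1: load  L2 → I/M/I on L2; bus (none); mem=50
  op7 P2: load  L2 → I/S/S on L2; bus BusRd Flush; mem=20
  op8 P0: load  L6 → E/I/I on L6; bus BusRd; mem=0
  op9 P1: load  L7 → I/E/I on L7; bus BusRd; mem=70
  op10 P0: store L2 := 69 → M/I/I on L2; bus BusRdX; mem=20
  op11 P1: store L6 := 14 → I/M/I on L6; bus BusRdX; mem=0
  op12 P1: load  L4 → S/S/I on L4; bus BusRd; mem=10
  op13 P2: load  L2 → S/I/S on L2; bus BusRd Flush; mem=69
  op14 P1: store L2 := 46 → I/M/I on L2; bus BusRdX; mem=69
  op15 P0: load  L3 → E/I/I on L3; bus BusRd; mem=20
  op16 P1: load  L5 → I/E/I on L5; bus BusRd; mem=70
  op17 P0: load  L2 → S/S/I on L2; bus BusRd Flush; mem=46
  op18 P1: load  L2 → S/S/I on L2; bus (none); mem=46
  op19 P1: load  L2 → S/S/I on L2; bus (none); mem=46
  op20 P0: load  L2 → S/S/I on L2; bus (none); mem=46
  op21 P1: store L2 := 18 → I/M/I on L2; bus BusUpgr; mem=46
  op22 P1: store L2 := 73 → I/M/I on L2; bus (none); mem=46
  op23 P2: load  L2 → I/S/S on L2; bus BusRd Flush; mem=73
  op24 P2: store L1 := 59 → I/I/M on L1; bus BusRdX; mem=30
  op25 P2: load  L2 → I/S/S on L2; bus (none); mem=73
  op26 P1: store L0 := 72 → I/M/I on L0; bus BusRdX; mem=60
  op27 P2: load  L2 → I/S/S on L2; bus (none); mem=73
  op28 P2: load  L2 → I/S/S on L2; bus (none); mem=73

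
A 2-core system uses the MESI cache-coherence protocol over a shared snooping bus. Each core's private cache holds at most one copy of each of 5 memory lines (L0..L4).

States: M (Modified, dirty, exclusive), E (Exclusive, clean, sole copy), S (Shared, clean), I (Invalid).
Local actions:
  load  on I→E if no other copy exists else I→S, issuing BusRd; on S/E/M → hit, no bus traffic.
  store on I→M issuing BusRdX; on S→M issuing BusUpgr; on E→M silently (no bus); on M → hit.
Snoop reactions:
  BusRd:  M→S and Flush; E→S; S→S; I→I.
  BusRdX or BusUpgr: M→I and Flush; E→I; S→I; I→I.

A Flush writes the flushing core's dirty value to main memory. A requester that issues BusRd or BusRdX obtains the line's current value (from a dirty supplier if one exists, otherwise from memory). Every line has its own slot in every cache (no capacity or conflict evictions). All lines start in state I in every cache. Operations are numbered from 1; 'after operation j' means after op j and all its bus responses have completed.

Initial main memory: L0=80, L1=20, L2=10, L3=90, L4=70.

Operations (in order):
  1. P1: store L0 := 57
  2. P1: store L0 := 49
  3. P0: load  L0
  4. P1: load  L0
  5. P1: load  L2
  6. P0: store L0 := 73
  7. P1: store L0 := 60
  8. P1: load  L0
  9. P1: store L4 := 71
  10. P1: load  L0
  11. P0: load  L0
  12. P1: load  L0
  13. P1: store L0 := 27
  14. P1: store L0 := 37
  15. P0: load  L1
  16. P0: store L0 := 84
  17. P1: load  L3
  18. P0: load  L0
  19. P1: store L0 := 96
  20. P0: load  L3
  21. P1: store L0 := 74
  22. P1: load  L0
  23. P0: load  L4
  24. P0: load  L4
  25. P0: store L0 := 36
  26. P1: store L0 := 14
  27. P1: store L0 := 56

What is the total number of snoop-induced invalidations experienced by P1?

step 1: P1: store L0 := 57  ⟶  IM  (L0)  txn=BusRdX  M[L0]=80
step 2: P1: store L0 := 49  ⟶  IM  (L0)  txn=∅  M[L0]=80
step 3: P0: load  L0  ⟶  SS  (L0)  txn=BusRd+Flush  M[L0]=49
step 4: P1: load  L0  ⟶  SS  (L0)  txn=∅  M[L0]=49
step 5: P1: load  L2  ⟶  IE  (L2)  txn=BusRd  M[L2]=10
step 6: P0: store L0 := 73  ⟶  MI  (L0)  txn=BusUpgr  M[L0]=49
step 7: P1: store L0 := 60  ⟶  IM  (L0)  txn=BusRdX+Flush  M[L0]=73
step 8: P1: load  L0  ⟶  IM  (L0)  txn=∅  M[L0]=73
step 9: P1: store L4 := 71  ⟶  IM  (L4)  txn=BusRdX  M[L4]=70
step 10: P1: load  L0  ⟶  IM  (L0)  txn=∅  M[L0]=73
step 11: P0: load  L0  ⟶  SS  (L0)  txn=BusRd+Flush  M[L0]=60
step 12: P1: load  L0  ⟶  SS  (L0)  txn=∅  M[L0]=60
step 13: P1: store L0 := 27  ⟶  IM  (L0)  txn=BusUpgr  M[L0]=60
step 14: P1: store L0 := 37  ⟶  IM  (L0)  txn=∅  M[L0]=60
step 15: P0: load  L1  ⟶  EI  (L1)  txn=BusRd  M[L1]=20
step 16: P0: store L0 := 84  ⟶  MI  (L0)  txn=BusRdX+Flush  M[L0]=37
step 17: P1: load  L3  ⟶  IE  (L3)  txn=BusRd  M[L3]=90
step 18: P0: load  L0  ⟶  MI  (L0)  txn=∅  M[L0]=37
step 19: P1: store L0 := 96  ⟶  IM  (L0)  txn=BusRdX+Flush  M[L0]=84
step 20: P0: load  L3  ⟶  SS  (L3)  txn=BusRd  M[L3]=90
step 21: P1: store L0 := 74  ⟶  IM  (L0)  txn=∅  M[L0]=84
step 22: P1: load  L0  ⟶  IM  (L0)  txn=∅  M[L0]=84
step 23: P0: load  L4  ⟶  SS  (L4)  txn=BusRd+Flush  M[L4]=71
step 24: P0: load  L4  ⟶  SS  (L4)  txn=∅  M[L4]=71
step 25: P0: store L0 := 36  ⟶  MI  (L0)  txn=BusRdX+Flush  M[L0]=74
step 26: P1: store L0 := 14  ⟶  IM  (L0)  txn=BusRdX+Flush  M[L0]=36
step 27: P1: store L0 := 56  ⟶  IM  (L0)  txn=∅  M[L0]=36

invalidations = 3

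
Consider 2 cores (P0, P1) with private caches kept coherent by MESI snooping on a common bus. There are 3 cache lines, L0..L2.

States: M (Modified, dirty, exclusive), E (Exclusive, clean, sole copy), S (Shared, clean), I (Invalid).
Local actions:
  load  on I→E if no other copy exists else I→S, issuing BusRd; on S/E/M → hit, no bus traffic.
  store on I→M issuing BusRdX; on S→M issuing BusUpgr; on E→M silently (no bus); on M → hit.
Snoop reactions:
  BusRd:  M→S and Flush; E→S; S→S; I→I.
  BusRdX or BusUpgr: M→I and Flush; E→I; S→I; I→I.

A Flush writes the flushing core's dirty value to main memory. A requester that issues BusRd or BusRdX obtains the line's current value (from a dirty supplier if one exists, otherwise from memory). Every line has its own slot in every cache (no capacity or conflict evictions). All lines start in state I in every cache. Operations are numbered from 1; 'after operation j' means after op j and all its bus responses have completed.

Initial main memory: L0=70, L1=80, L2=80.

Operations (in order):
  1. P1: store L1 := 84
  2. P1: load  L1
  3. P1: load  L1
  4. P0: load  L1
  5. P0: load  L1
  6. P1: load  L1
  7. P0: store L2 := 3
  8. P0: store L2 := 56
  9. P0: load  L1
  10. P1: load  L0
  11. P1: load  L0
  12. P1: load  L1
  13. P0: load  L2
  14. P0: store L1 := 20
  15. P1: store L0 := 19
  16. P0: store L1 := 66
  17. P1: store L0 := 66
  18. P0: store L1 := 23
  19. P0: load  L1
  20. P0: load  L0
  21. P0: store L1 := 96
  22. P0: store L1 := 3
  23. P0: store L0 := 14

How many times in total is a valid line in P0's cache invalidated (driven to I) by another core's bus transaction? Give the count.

[1] P1: store L1 := 84 | P0:I, P1:M(84) | bus: BusRdX
[2] P1: load  L1 | P0:I, P1:M(84) | bus: none
[3] P1: load  L1 | P0:I, P1:M(84) | bus: none
[4] P0: load  L1 | P0:S(84), P1:S(84) | bus: BusRd,Flush
[5] P0: load  L1 | P0:S(84), P1:S(84) | bus: none
[6] P1: load  L1 | P0:S(84), P1:S(84) | bus: none
[7] P0: store L2 := 3 | P0:M(3), P1:I | bus: BusRdX
[8] P0: store L2 := 56 | P0:M(56), P1:I | bus: none
[9] P0: load  L1 | P0:S(84), P1:S(84) | bus: none
[10] P1: load  L0 | P0:I, P1:E(70) | bus: BusRd
[11] P1: load  L0 | P0:I, P1:E(70) | bus: none
[12] P1: load  L1 | P0:S(84), P1:S(84) | bus: none
[13] P0: load  L2 | P0:M(56), P1:I | bus: none
[14] P0: store L1 := 20 | P0:M(20), P1:I | bus: BusUpgr
[15] P1: store L0 := 19 | P0:I, P1:M(19) | bus: none
[16] P0: store L1 := 66 | P0:M(66), P1:I | bus: none
[17] P1: store L0 := 66 | P0:I, P1:M(66) | bus: none
[18] P0: store L1 := 23 | P0:M(23), P1:I | bus: none
[19] P0: load  L1 | P0:M(23), P1:I | bus: none
[20] P0: load  L0 | P0:S(66), P1:S(66) | bus: BusRd,Flush
[21] P0: store L1 := 96 | P0:M(96), P1:I | bus: none
[22] P0: store L1 := 3 | P0:M(3), P1:I | bus: none
[23] P0: store L0 := 14 | P0:M(14), P1:I | bus: BusUpgr

invalidations = 0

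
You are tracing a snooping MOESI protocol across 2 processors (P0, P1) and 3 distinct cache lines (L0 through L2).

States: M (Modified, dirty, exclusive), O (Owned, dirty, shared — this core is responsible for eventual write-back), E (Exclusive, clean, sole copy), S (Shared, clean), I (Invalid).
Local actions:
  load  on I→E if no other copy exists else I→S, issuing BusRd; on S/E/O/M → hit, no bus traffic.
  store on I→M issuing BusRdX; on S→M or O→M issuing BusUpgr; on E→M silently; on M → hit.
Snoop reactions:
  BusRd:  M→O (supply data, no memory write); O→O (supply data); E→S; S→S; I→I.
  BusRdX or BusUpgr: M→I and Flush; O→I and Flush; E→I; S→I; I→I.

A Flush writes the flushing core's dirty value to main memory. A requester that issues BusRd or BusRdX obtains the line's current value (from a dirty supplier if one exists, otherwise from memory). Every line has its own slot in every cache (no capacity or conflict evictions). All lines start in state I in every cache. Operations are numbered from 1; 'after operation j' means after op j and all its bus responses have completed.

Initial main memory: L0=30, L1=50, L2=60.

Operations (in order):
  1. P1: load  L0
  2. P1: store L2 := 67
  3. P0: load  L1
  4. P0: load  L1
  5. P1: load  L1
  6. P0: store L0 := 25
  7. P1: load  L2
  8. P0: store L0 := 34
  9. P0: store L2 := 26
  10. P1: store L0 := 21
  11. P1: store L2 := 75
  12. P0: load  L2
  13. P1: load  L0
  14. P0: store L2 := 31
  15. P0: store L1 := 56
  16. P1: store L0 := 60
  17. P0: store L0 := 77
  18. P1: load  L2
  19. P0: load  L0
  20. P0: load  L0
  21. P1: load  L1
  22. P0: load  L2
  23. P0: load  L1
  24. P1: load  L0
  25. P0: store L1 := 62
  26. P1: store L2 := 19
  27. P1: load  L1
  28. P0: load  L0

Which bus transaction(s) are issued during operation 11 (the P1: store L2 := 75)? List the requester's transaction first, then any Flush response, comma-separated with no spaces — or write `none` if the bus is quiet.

bus = BusRdX,Flush

[1] P1: load  L0 | P0:I, P1:E(30) | bus: BusRd
[2] P1: store L2 := 67 | P0:I, P1:M(67) | bus: BusRdX
[3] P0: load  L1 | P0:E(50), P1:I | bus: BusRd
[4] P0: load  L1 | P0:E(50), P1:I | bus: none
[5] P1: load  L1 | P0:S(50), P1:S(50) | bus: BusRd
[6] P0: store L0 := 25 | P0:M(25), P1:I | bus: BusRdX
[7] P1: load  L2 | P0:I, P1:M(67) | bus: none
[8] P0: store L0 := 34 | P0:M(34), P1:I | bus: none
[9] P0: store L2 := 26 | P0:M(26), P1:I | bus: BusRdX,Flush
[10] P1: store L0 := 21 | P0:I, P1:M(21) | bus: BusRdX,Flush
[11] P1: store L2 := 75 | P0:I, P1:M(75) | bus: BusRdX,Flush
[12] P0: load  L2 | P0:S(75), P1:O(75) | bus: BusRd
[13] P1: load  L0 | P0:I, P1:M(21) | bus: none
[14] P0: store L2 := 31 | P0:M(31), P1:I | bus: BusUpgr,Flush
[15] P0: store L1 := 56 | P0:M(56), P1:I | bus: BusUpgr
[16] P1: store L0 := 60 | P0:I, P1:M(60) | bus: none
[17] P0: store L0 := 77 | P0:M(77), P1:I | bus: BusRdX,Flush
[18] P1: load  L2 | P0:O(31), P1:S(31) | bus: BusRd
[19] P0: load  L0 | P0:M(77), P1:I | bus: none
[20] P0: load  L0 | P0:M(77), P1:I | bus: none
[21] P1: load  L1 | P0:O(56), P1:S(56) | bus: BusRd
[22] P0: load  L2 | P0:O(31), P1:S(31) | bus: none
[23] P0: load  L1 | P0:O(56), P1:S(56) | bus: none
[24] P1: load  L0 | P0:O(77), P1:S(77) | bus: BusRd
[25] P0: store L1 := 62 | P0:M(62), P1:I | bus: BusUpgr
[26] P1: store L2 := 19 | P0:I, P1:M(19) | bus: BusUpgr,Flush
[27] P1: load  L1 | P0:O(62), P1:S(62) | bus: BusRd
[28] P0: load  L0 | P0:O(77), P1:S(77) | bus: none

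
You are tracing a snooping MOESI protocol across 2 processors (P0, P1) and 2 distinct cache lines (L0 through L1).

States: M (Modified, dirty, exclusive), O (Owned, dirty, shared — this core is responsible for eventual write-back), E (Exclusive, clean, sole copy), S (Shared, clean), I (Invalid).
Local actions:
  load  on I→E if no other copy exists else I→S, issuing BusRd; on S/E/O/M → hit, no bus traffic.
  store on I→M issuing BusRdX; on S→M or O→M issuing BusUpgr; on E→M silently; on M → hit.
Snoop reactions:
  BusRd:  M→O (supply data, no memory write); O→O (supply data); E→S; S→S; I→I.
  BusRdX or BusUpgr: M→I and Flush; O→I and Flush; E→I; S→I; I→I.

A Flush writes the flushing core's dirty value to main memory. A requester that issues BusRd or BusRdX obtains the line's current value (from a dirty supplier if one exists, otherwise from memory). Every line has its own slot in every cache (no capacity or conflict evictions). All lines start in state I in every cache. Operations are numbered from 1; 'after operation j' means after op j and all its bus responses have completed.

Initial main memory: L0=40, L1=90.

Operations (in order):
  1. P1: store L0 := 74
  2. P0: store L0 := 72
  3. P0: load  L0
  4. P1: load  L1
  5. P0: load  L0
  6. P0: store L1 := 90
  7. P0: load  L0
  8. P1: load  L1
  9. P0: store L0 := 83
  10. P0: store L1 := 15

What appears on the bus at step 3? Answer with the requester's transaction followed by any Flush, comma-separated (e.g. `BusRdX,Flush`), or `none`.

bus = none

1. P1: store L0 := 74  bus=[BusRdX]  L0: P0=I P1=M  mem[L0]=40
2. P0: store L0 := 72  bus=[BusRdX,Flush]  L0: P0=M P1=I  mem[L0]=74
3. P0: load  L0  bus=[-]  L0: P0=M P1=I  mem[L0]=74
4. P1: load  L1  bus=[BusRd]  L1: P0=I P1=E  mem[L1]=90
5. P0: load  L0  bus=[-]  L0: P0=M P1=I  mem[L0]=74
6. P0: store L1 := 90  bus=[BusRdX]  L1: P0=M P1=I  mem[L1]=90
7. P0: load  L0  bus=[-]  L0: P0=M P1=I  mem[L0]=74
8. P1: load  L1  bus=[BusRd]  L1: P0=O P1=S  mem[L1]=90
9. P0: store L0 := 83  bus=[-]  L0: P0=M P1=I  mem[L0]=74
10. P0: store L1 := 15  bus=[BusUpgr]  L1: P0=M P1=I  mem[L1]=90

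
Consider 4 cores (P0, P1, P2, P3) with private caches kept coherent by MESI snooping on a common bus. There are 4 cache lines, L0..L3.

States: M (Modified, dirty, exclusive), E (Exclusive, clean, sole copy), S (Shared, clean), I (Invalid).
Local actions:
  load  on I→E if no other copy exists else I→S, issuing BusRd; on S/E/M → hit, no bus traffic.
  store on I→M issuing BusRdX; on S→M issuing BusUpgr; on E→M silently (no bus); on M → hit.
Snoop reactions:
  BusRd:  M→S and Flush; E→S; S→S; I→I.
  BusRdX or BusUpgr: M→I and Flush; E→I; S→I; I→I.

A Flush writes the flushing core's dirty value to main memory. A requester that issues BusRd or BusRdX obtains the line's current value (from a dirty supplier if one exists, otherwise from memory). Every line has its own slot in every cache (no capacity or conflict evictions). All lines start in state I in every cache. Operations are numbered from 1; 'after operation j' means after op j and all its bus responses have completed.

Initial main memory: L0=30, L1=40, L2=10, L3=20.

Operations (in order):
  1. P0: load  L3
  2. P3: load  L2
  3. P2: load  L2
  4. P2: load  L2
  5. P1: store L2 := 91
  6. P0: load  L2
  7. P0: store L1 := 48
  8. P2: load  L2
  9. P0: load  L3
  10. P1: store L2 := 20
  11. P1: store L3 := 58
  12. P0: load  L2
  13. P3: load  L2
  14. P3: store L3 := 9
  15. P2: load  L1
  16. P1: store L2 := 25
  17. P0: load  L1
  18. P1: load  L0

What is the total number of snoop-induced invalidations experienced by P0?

invalidations = 3

step 1: P0: load  L3  ⟶  EIII  (L3)  txn=BusRd  M[L3]=20
step 2: P3: load  L2  ⟶  IIIE  (L2)  txn=BusRd  M[L2]=10
step 3: P2: load  L2  ⟶  IISS  (L2)  txn=BusRd  M[L2]=10
step 4: P2: load  L2  ⟶  IISS  (L2)  txn=∅  M[L2]=10
step 5: P1: store L2 := 91  ⟶  IMII  (L2)  txn=BusRdX  M[L2]=10
step 6: P0: load  L2  ⟶  SSII  (L2)  txn=BusRd+Flush  M[L2]=91
step 7: P0: store L1 := 48  ⟶  MIII  (L1)  txn=BusRdX  M[L1]=40
step 8: P2: load  L2  ⟶  SSSI  (L2)  txn=BusRd  M[L2]=91
step 9: P0: load  L3  ⟶  EIII  (L3)  txn=∅  M[L3]=20
step 10: P1: store L2 := 20  ⟶  IMII  (L2)  txn=BusUpgr  M[L2]=91
step 11: P1: store L3 := 58  ⟶  IMII  (L3)  txn=BusRdX  M[L3]=20
step 12: P0: load  L2  ⟶  SSII  (L2)  txn=BusRd+Flush  M[L2]=20
step 13: P3: load  L2  ⟶  SSIS  (L2)  txn=BusRd  M[L2]=20
step 14: P3: store L3 := 9  ⟶  IIIM  (L3)  txn=BusRdX+Flush  M[L3]=58
step 15: P2: load  L1  ⟶  SISI  (L1)  txn=BusRd+Flush  M[L1]=48
step 16: P1: store L2 := 25  ⟶  IMII  (L2)  txn=BusUpgr  M[L2]=20
step 17: P0: load  L1  ⟶  SISI  (L1)  txn=∅  M[L1]=48
step 18: P1: load  L0  ⟶  IEII  (L0)  txn=BusRd  M[L0]=30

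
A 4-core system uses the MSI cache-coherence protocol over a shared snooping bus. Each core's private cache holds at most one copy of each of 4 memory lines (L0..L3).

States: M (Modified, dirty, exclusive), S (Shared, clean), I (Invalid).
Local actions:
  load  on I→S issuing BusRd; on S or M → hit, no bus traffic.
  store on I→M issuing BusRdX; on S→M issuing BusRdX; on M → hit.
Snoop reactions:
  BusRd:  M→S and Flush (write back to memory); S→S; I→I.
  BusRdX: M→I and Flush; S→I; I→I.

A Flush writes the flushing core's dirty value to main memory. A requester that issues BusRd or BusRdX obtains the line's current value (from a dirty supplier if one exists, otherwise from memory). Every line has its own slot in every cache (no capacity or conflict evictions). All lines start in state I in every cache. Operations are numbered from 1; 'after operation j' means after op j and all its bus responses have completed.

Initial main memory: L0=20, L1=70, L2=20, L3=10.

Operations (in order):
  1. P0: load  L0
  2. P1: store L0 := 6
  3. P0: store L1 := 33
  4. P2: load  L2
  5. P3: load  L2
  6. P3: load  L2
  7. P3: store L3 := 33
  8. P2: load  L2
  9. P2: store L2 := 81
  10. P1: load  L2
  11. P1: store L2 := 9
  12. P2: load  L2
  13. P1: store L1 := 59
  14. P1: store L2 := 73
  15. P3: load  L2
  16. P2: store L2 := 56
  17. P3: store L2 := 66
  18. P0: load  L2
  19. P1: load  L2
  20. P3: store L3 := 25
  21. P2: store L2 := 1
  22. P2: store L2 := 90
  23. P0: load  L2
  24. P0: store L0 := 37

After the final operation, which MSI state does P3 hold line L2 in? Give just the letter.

state = I

step 1: P0: load  L0  ⟶  SIII  (L0)  txn=BusRd  M[L0]=20
step 2: P1: store L0 := 6  ⟶  IMII  (L0)  txn=BusRdX  M[L0]=20
step 3: P0: store L1 := 33  ⟶  MIII  (L1)  txn=BusRdX  M[L1]=70
step 4: P2: load  L2  ⟶  IISI  (L2)  txn=BusRd  M[L2]=20
step 5: P3: load  L2  ⟶  IISS  (L2)  txn=BusRd  M[L2]=20
step 6: P3: load  L2  ⟶  IISS  (L2)  txn=∅  M[L2]=20
step 7: P3: store L3 := 33  ⟶  IIIM  (L3)  txn=BusRdX  M[L3]=10
step 8: P2: load  L2  ⟶  IISS  (L2)  txn=∅  M[L2]=20
step 9: P2: store L2 := 81  ⟶  IIMI  (L2)  txn=BusRdX  M[L2]=20
step 10: P1: load  L2  ⟶  ISSI  (L2)  txn=BusRd+Flush  M[L2]=81
step 11: P1: store L2 := 9  ⟶  IMII  (L2)  txn=BusRdX  M[L2]=81
step 12: P2: load  L2  ⟶  ISSI  (L2)  txn=BusRd+Flush  M[L2]=9
step 13: P1: store L1 := 59  ⟶  IMII  (L1)  txn=BusRdX+Flush  M[L1]=33
step 14: P1: store L2 := 73  ⟶  IMII  (L2)  txn=BusRdX  M[L2]=9
step 15: P3: load  L2  ⟶  ISIS  (L2)  txn=BusRd+Flush  M[L2]=73
step 16: P2: store L2 := 56  ⟶  IIMI  (L2)  txn=BusRdX  M[L2]=73
step 17: P3: store L2 := 66  ⟶  IIIM  (L2)  txn=BusRdX+Flush  M[L2]=56
step 18: P0: load  L2  ⟶  SIIS  (L2)  txn=BusRd+Flush  M[L2]=66
step 19: P1: load  L2  ⟶  SSIS  (L2)  txn=BusRd  M[L2]=66
step 20: P3: store L3 := 25  ⟶  IIIM  (L3)  txn=∅  M[L3]=10
step 21: P2: store L2 := 1  ⟶  IIMI  (L2)  txn=BusRdX  M[L2]=66
step 22: P2: store L2 := 90  ⟶  IIMI  (L2)  txn=∅  M[L2]=66
step 23: P0: load  L2  ⟶  SISI  (L2)  txn=BusRd+Flush  M[L2]=90
step 24: P0: store L0 := 37  ⟶  MIII  (L0)  txn=BusRdX+Flush  M[L0]=6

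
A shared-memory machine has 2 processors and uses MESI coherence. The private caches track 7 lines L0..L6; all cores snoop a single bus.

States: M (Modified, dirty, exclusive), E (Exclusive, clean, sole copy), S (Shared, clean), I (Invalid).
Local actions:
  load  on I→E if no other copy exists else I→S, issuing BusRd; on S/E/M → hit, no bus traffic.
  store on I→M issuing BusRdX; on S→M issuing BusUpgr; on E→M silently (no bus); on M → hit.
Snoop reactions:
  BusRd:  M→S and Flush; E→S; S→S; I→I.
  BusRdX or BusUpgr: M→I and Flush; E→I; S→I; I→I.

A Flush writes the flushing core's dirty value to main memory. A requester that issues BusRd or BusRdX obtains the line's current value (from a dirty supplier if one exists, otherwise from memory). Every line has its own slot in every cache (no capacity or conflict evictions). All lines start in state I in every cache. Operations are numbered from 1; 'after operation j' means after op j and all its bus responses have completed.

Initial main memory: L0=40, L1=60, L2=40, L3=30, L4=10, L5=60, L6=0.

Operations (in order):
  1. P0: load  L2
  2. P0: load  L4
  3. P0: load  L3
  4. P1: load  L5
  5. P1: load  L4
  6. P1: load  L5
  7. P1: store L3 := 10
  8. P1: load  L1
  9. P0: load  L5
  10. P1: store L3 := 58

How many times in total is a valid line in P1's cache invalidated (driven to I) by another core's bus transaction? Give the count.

invalidations = 0

1. P0: load  L2  bus=[BusRd]  L2: P0=E P1=I  mem[L2]=40
2. P0: load  L4  bus=[BusRd]  L4: P0=E P1=I  mem[L4]=10
3. P0: load  L3  bus=[BusRd]  L3: P0=E P1=I  mem[L3]=30
4. P1: load  L5  bus=[BusRd]  L5: P0=I P1=E  mem[L5]=60
5. P1: load  L4  bus=[BusRd]  L4: P0=S P1=S  mem[L4]=10
6. P1: load  L5  bus=[-]  L5: P0=I P1=E  mem[L5]=60
7. P1: store L3 := 10  bus=[BusRdX]  L3: P0=I P1=M  mem[L3]=30
8. P1: load  L1  bus=[BusRd]  L1: P0=I P1=E  mem[L1]=60
9. P0: load  L5  bus=[BusRd]  L5: P0=S P1=S  mem[L5]=60
10. P1: store L3 := 58  bus=[-]  L3: P0=I P1=M  mem[L3]=30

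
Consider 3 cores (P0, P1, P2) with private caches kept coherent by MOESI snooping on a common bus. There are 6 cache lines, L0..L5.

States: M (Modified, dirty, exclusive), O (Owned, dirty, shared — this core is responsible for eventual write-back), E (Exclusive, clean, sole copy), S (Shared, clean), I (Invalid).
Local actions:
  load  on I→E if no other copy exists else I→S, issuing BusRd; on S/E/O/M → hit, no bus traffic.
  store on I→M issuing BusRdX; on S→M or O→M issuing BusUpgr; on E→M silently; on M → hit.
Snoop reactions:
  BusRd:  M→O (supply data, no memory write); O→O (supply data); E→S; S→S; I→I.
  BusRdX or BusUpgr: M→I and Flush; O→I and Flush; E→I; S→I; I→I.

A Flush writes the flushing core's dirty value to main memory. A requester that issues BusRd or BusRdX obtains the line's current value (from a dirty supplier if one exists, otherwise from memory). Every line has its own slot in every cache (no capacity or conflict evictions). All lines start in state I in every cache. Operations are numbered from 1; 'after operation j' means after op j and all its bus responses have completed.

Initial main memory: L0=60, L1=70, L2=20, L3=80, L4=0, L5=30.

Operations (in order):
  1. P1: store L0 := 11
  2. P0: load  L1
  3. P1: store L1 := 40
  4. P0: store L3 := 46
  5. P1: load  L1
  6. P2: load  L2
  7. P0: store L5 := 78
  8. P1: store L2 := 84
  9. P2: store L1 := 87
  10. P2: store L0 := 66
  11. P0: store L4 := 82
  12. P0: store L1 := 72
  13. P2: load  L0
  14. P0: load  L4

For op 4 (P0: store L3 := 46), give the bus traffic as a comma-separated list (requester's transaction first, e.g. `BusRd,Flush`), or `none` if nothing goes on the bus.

  op1 P1: store L0 := 11 → I/M/I on L0; bus BusRdX; mem=60
  op2 P0: load  L1 → E/I/I on L1; bus BusRd; mem=70
  op3 P1: store L1 := 40 → I/M/I on L1; bus BusRdX; mem=70
  op4 P0: store L3 := 46 → M/I/I on L3; bus BusRdX; mem=80
  op5 P1: load  L1 → I/M/I on L1; bus (none); mem=70
  op6 P2: load  L2 → I/I/E on L2; bus BusRd; mem=20
  op7 P0: store L5 := 78 → M/I/I on L5; bus BusRdX; mem=30
  op8 P1: store L2 := 84 → I/M/I on L2; bus BusRdX; mem=20
  op9 P2: store L1 := 87 → I/I/M on L1; bus BusRdX Flush; mem=40
  op10 P2: store L0 := 66 → I/I/M on L0; bus BusRdX Flush; mem=11
  op11 P0: store L4 := 82 → M/I/I on L4; bus BusRdX; mem=0
  op12 P0: store L1 := 72 → M/I/I on L1; bus BusRdX Flush; mem=87
  op13 P2: load  L0 → I/I/M on L0; bus (none); mem=11
  op14 P0: load  L4 → M/I/I on L4; bus (none); mem=0

bus = BusRdX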